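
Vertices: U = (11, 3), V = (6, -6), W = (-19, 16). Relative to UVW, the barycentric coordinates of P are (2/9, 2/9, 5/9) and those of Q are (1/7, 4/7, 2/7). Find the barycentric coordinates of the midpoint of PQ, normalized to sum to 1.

(23/126, 25/63, 53/126)

Since both coordinate triples sum to 1, the midpoint's barycentrics are the componentwise average.
(2/9+1/7)/2 = 23/126; similarly 25/63 and 53/126.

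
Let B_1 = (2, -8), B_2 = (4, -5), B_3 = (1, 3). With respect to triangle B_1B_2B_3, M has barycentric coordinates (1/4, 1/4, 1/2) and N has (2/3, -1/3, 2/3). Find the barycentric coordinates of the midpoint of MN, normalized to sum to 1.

Since both coordinate triples sum to 1, the midpoint's barycentrics are the componentwise average.
(1/4+2/3)/2 = 11/24; similarly -1/24 and 7/12.

(11/24, -1/24, 7/12)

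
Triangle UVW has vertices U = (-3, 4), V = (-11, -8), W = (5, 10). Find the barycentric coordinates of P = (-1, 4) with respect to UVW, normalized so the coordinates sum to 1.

(1/4, 1/4, 1/2)

Signed area of the reference triangle: [UVW] = ½·((-3)·(-8−10) + (-11)·(10−4) + 5·(4−(-8))) = ½·(54 − 66 + 60) = 24.
[PVW] = ½·((-1)·(-8−10) + (-11)·(10−4) + 5·(4−(-8))) = ½·(18 − 66 + 60) = 6, so the U-coordinate is 6/24 = 1/4.
[UPW] = ½·((-3)·(4−10) + (-1)·(10−4) + 5·(4−4)) = ½·(18 − 6 + 0) = 6, so the V-coordinate is 1/4.
[UVP] = ½·((-3)·(-8−4) + (-11)·(4−4) + (-1)·(4−(-8))) = ½·(36 + 0 − 12) = 12, so the W-coordinate is 1/2.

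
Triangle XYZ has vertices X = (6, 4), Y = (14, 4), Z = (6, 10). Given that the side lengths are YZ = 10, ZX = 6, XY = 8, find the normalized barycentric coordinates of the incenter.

The incenter has barycentric coordinates proportional to the opposite side lengths: (10 : 6 : 8).
Normalizing by 10+6+8 = 24 gives (5/12, 1/4, 1/3).

(5/12, 1/4, 1/3)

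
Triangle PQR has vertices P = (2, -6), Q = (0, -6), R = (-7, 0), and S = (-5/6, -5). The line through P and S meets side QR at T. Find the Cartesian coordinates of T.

Barycentric coordinates of S with respect to PQR: (1/6, 2/3, 1/6).
On side QR the P-coordinate is zero; dropping S's P-weight 1/6 and renormalizing the remaining 2/3 : 1/6 gives weights 4/5, 1/5 on Q, R.
T = (4/5)·(0, -6) + (1/5)·(-7, 0) = (-7/5, -24/5).

(-7/5, -24/5)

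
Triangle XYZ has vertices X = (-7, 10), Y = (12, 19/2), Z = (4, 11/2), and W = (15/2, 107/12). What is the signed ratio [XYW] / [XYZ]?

1/6

[XYZ] = ½·((-7)·(19/2−(11/2)) + 12·(11/2−10) + 4·(10−(19/2))) = ½·(-28 − 54 + 2) = -40.
[XYW] = ½·((-7)·(19/2−(107/12)) + 12·(107/12−10) + (15/2)·(10−(19/2))) = ½·(-49/12 − 13 + 15/4) = -20/3, so the ratio is (-20/3)/(-40) = 1/6.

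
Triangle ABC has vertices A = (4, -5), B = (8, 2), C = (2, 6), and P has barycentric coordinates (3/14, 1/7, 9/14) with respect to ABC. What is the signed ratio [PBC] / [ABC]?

The signed ratio [PBC]/[ABC] equals the barycentric coordinate of P at vertex A, which is 3/14.

3/14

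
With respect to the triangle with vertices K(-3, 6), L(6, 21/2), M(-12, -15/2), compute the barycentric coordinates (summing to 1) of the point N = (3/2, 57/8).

Signed area of the reference triangle: [KLM] = ½·((-3)·(21/2−(-15/2)) + 6·(-15/2−6) + (-12)·(6−(21/2))) = ½·(-54 − 81 + 54) = -81/2.
[NLM] = ½·((3/2)·(21/2−(-15/2)) + 6·(-15/2−(57/8)) + (-12)·(57/8−(21/2))) = ½·(27 − 351/4 + 81/2) = -81/8, so the K-coordinate is (-81/8)/(-81/2) = 1/4.
[KNM] = ½·((-3)·(57/8−(-15/2)) + (3/2)·(-15/2−6) + (-12)·(6−(57/8))) = ½·(-351/8 − 81/4 + 27/2) = -405/16, so the L-coordinate is 5/8.
[KLN] = ½·((-3)·(21/2−(57/8)) + 6·(57/8−6) + (3/2)·(6−(21/2))) = ½·(-81/8 + 27/4 − 27/4) = -81/16, so the M-coordinate is 1/8.
Check: 1/4 + 5/8 + 1/8 = 1.

(1/4, 5/8, 1/8)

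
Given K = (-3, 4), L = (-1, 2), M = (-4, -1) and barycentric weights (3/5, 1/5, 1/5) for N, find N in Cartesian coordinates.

(-14/5, 13/5)

N = (3/5)·K + (1/5)·L + (1/5)·M.
x-coordinate: (3/5)·(-3) + (1/5)·(-1) + (1/5)·(-4) = -14/5.
y-coordinate: (3/5)·4 + (1/5)·2 + (1/5)·(-1) = 13/5.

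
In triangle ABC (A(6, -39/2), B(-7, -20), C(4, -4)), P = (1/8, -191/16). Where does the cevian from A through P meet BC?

(-5/7, -76/7)

Barycentric coordinates of P with respect to ABC: (1/8, 3/8, 1/2).
On side BC the A-coordinate is zero; dropping P's A-weight 1/8 and renormalizing the remaining 3/8 : 1/2 gives weights 3/7, 4/7 on B, C.
Q = (3/7)·(-7, -20) + (4/7)·(4, -4) = (-5/7, -76/7).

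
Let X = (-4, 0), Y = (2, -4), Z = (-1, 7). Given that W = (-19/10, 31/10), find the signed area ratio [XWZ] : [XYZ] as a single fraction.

[XYZ] = ½·((-4)·(-4−7) + 2·(7−0) + (-1)·(0−(-4))) = ½·(44 + 14 − 4) = 27.
[XWZ] = ½·((-4)·(31/10−7) + (-19/10)·(7−0) + (-1)·(0−(31/10))) = ½·(78/5 − 133/10 + 31/10) = 27/10, so the ratio is (27/10)/27 = 1/10.

1/10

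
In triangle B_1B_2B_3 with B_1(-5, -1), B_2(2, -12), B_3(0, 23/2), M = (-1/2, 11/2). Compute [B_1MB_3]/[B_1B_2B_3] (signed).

1/6

[B_1B_2B_3] = ½·((-5)·(-12−(23/2)) + 2·(23/2−(-1)) + 0·(-1−(-12))) = ½·(235/2 + 25 + 0) = 285/4.
[B_1MB_3] = ½·((-5)·(11/2−(23/2)) + (-1/2)·(23/2−(-1)) + 0·(-1−(11/2))) = ½·(30 − 25/4 + 0) = 95/8, so the ratio is (95/8)/(285/4) = 1/6.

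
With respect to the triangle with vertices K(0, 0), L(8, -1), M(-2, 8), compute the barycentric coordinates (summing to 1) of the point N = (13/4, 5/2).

Signed area of the reference triangle: [KLM] = ½·(0·(-1−8) + 8·(8−0) + (-2)·(0−(-1))) = ½·(0 + 64 − 2) = 31.
[NLM] = ½·((13/4)·(-1−8) + 8·(8−(5/2)) + (-2)·(5/2−(-1))) = ½·(-117/4 + 44 − 7) = 31/8, so the K-coordinate is (31/8)/31 = 1/8.
[KNM] = ½·(0·(5/2−8) + (13/4)·(8−0) + (-2)·(0−(5/2))) = ½·(0 + 26 + 5) = 31/2, so the L-coordinate is 1/2.
[KLN] = ½·(0·(-1−(5/2)) + 8·(5/2−0) + (13/4)·(0−(-1))) = ½·(0 + 20 + 13/4) = 93/8, so the M-coordinate is 3/8.

(1/8, 1/2, 3/8)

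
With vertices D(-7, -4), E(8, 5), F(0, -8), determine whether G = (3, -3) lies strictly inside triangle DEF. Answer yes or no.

Barycentric coordinates of G: (1/123, 47/123, 25/41).
The three coordinates are positive, positive, positive; a point is interior exactly when all three are positive.

yes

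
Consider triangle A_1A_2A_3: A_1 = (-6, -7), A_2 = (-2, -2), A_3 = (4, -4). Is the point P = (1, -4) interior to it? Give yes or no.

yes

Barycentric coordinates of P: (3/19, 9/38, 23/38).
The three coordinates are positive, positive, positive; a point is interior exactly when all three are positive.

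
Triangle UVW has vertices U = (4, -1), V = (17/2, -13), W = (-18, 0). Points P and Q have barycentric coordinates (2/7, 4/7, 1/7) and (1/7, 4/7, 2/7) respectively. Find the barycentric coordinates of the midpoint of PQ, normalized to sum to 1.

Since both coordinate triples sum to 1, the midpoint's barycentrics are the componentwise average.
(2/7+1/7)/2 = 3/14; similarly 4/7 and 3/14.

(3/14, 4/7, 3/14)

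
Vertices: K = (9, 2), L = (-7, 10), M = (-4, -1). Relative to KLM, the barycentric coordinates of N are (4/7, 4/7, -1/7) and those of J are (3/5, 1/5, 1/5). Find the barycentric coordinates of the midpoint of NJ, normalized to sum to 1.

Since both coordinate triples sum to 1, the midpoint's barycentrics are the componentwise average.
(4/7+3/5)/2 = 41/70; similarly 27/70 and 1/35.

(41/70, 27/70, 1/35)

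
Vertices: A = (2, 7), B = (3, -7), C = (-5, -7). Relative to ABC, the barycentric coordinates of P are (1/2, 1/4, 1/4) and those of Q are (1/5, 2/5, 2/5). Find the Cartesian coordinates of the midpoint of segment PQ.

Barycentric coordinates of the midpoint are the average: (7/20, 13/40, 13/40).
Converting: (7/20)·A + (13/40)·B + (13/40)·C = (1/20, -21/10).

(1/20, -21/10)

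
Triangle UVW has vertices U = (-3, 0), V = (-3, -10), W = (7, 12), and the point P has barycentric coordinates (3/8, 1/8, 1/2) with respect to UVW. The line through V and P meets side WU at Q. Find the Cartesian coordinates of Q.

(19/7, 48/7)

Line VP meets WU where the V-coordinate vanishes; zeroing P's V-weight and renormalizing leaves W, U-weights 1/2 : 3/8 → (4/7, 3/7).
So Q = (4/7)·W + (3/7)·U = (19/7, 48/7).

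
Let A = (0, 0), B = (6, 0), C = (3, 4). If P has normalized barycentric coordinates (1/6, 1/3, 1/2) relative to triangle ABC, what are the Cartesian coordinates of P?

P = (1/6)·A + (1/3)·B + (1/2)·C.
x-coordinate: (1/6)·0 + (1/3)·6 + (1/2)·3 = 7/2.
y-coordinate: (1/6)·0 + (1/3)·0 + (1/2)·4 = 2.

(7/2, 2)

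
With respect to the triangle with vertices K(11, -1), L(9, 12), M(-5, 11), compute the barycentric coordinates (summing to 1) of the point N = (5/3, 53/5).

(1/15, 2/5, 8/15)

Signed area of the reference triangle: [KLM] = ½·(11·(12−11) + 9·(11−(-1)) + (-5)·(-1−12)) = ½·(11 + 108 + 65) = 92.
[NLM] = ½·((5/3)·(12−11) + 9·(11−(53/5)) + (-5)·(53/5−12)) = ½·(5/3 + 18/5 + 7) = 92/15, so the K-coordinate is (92/15)/92 = 1/15.
[KNM] = ½·(11·(53/5−11) + (5/3)·(11−(-1)) + (-5)·(-1−(53/5))) = ½·(-22/5 + 20 + 58) = 184/5, so the L-coordinate is 2/5.
[KLN] = ½·(11·(12−(53/5)) + 9·(53/5−(-1)) + (5/3)·(-1−12)) = ½·(77/5 + 522/5 − 65/3) = 736/15, so the M-coordinate is 8/15.
Check: 1/15 + 2/5 + 8/15 = 1.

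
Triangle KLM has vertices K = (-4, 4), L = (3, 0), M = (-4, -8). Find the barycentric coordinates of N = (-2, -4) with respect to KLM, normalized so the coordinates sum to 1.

(1/7, 2/7, 4/7)

Signed area of the reference triangle: [KLM] = ½·((-4)·(0−(-8)) + 3·(-8−4) + (-4)·(4−0)) = ½·(-32 − 36 − 16) = -42.
[NLM] = ½·((-2)·(0−(-8)) + 3·(-8−(-4)) + (-4)·(-4−0)) = ½·(-16 − 12 + 16) = -6, so the K-coordinate is (-6)/(-42) = 1/7.
[KNM] = ½·((-4)·(-4−(-8)) + (-2)·(-8−4) + (-4)·(4−(-4))) = ½·(-16 + 24 − 32) = -12, so the L-coordinate is 2/7.
[KLN] = ½·((-4)·(0−(-4)) + 3·(-4−4) + (-2)·(4−0)) = ½·(-16 − 24 − 8) = -24, so the M-coordinate is 4/7.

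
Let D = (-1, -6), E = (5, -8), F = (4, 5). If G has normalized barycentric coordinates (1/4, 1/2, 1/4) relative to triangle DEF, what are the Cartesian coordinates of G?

G = (1/4)·D + (1/2)·E + (1/4)·F.
x-coordinate: (1/4)·(-1) + (1/2)·5 + (1/4)·4 = 13/4.
y-coordinate: (1/4)·(-6) + (1/2)·(-8) + (1/4)·5 = -17/4.

(13/4, -17/4)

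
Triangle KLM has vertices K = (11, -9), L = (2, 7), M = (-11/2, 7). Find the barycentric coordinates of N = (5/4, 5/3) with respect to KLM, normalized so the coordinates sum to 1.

(1/3, 1/6, 1/2)

Signed area of the reference triangle: [KLM] = ½·(11·(7−7) + 2·(7−(-9)) + (-11/2)·(-9−7)) = ½·(0 + 32 + 88) = 60.
[NLM] = ½·((5/4)·(7−7) + 2·(7−(5/3)) + (-11/2)·(5/3−7)) = ½·(0 + 32/3 + 88/3) = 20, so the K-coordinate is 20/60 = 1/3.
[KNM] = ½·(11·(5/3−7) + (5/4)·(7−(-9)) + (-11/2)·(-9−(5/3))) = ½·(-176/3 + 20 + 176/3) = 10, so the L-coordinate is 1/6.
[KLN] = ½·(11·(7−(5/3)) + 2·(5/3−(-9)) + (5/4)·(-9−7)) = ½·(176/3 + 64/3 − 20) = 30, so the M-coordinate is 1/2.
Check: 1/3 + 1/6 + 1/2 = 1.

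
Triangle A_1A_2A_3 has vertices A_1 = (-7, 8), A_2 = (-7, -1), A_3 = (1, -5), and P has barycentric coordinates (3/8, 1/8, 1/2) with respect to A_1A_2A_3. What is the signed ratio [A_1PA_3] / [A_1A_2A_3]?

The signed ratio [A_1PA_3]/[A_1A_2A_3] equals the barycentric coordinate of P at vertex A_2, which is 1/8.

1/8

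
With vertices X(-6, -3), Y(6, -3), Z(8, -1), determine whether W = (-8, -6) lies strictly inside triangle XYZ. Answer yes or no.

Barycentric coordinates of W: (11/12, 19/12, -3/2).
The three coordinates are positive, positive, negative; a point is interior exactly when all three are positive.

no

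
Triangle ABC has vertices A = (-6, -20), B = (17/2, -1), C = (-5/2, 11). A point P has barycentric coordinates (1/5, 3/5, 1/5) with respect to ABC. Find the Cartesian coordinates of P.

(17/5, -12/5)

P = (1/5)·A + (3/5)·B + (1/5)·C.
x-coordinate: (1/5)·(-6) + (3/5)·(17/2) + (1/5)·(-5/2) = 17/5.
y-coordinate: (1/5)·(-20) + (3/5)·(-1) + (1/5)·11 = -12/5.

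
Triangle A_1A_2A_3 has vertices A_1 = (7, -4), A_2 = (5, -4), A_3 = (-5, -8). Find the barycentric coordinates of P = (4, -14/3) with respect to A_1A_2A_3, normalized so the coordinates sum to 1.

Signed area of the reference triangle: [A_1A_2A_3] = ½·(7·(-4−(-8)) + 5·(-8−(-4)) + (-5)·(-4−(-4))) = ½·(28 − 20 + 0) = 4.
[PA_2A_3] = ½·(4·(-4−(-8)) + 5·(-8−(-14/3)) + (-5)·(-14/3−(-4))) = ½·(16 − 50/3 + 10/3) = 4/3, so the A_1-coordinate is (4/3)/4 = 1/3.
[A_1PA_3] = ½·(7·(-14/3−(-8)) + 4·(-8−(-4)) + (-5)·(-4−(-14/3))) = ½·(70/3 − 16 − 10/3) = 2, so the A_2-coordinate is 1/2.
[A_1A_2P] = ½·(7·(-4−(-14/3)) + 5·(-14/3−(-4)) + 4·(-4−(-4))) = ½·(14/3 − 10/3 + 0) = 2/3, so the A_3-coordinate is 1/6.
Check: 1/3 + 1/2 + 1/6 = 1.

(1/3, 1/2, 1/6)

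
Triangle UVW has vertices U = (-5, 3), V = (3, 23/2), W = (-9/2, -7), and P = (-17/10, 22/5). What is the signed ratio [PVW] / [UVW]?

2/5

[UVW] = ½·((-5)·(23/2−(-7)) + 3·(-7−3) + (-9/2)·(3−(23/2))) = ½·(-185/2 − 30 + 153/4) = -337/8.
[PVW] = ½·((-17/10)·(23/2−(-7)) + 3·(-7−(22/5)) + (-9/2)·(22/5−(23/2))) = ½·(-629/20 − 171/5 + 639/20) = -337/20, so the ratio is (-337/20)/(-337/8) = 2/5.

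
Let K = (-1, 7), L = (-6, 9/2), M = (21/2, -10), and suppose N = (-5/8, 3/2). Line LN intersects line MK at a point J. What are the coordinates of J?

(19/4, -3/2)

Barycentric coordinates of N with respect to KLM: (1/4, 1/2, 1/4).
On side MK the L-coordinate is zero; dropping N's L-weight 1/2 and renormalizing the remaining 1/4 : 1/4 gives weights 1/2, 1/2 on M, K.
J = (1/2)·(21/2, -10) + (1/2)·(-1, 7) = (19/4, -3/2).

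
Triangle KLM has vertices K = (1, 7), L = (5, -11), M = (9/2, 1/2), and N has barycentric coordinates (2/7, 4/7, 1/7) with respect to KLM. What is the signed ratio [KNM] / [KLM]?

The signed ratio [KNM]/[KLM] equals the barycentric coordinate of N at vertex L, which is 4/7.

4/7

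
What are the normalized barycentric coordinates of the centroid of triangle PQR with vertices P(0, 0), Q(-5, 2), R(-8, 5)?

The centroid is the average of the vertices, so each weight is 1/3.

(1/3, 1/3, 1/3)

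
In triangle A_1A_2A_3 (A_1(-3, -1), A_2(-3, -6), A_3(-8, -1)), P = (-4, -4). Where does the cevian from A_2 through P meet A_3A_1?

(-11/2, -1)

Barycentric coordinates of P with respect to A_1A_2A_3: (1/5, 3/5, 1/5).
On side A_3A_1 the A_2-coordinate is zero; dropping P's A_2-weight 3/5 and renormalizing the remaining 1/5 : 1/5 gives weights 1/2, 1/2 on A_3, A_1.
Q = (1/2)·(-8, -1) + (1/2)·(-3, -1) = (-11/2, -1).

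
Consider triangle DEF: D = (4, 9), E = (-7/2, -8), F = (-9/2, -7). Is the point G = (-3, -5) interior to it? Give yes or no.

Barycentric coordinates of G: (1/7, 2/7, 4/7).
The three coordinates are positive, positive, positive; a point is interior exactly when all three are positive.

yes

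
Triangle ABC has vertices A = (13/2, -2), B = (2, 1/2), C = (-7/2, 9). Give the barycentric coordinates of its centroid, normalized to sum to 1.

(1/3, 1/3, 1/3)

The centroid is the average of the vertices, so each weight is 1/3.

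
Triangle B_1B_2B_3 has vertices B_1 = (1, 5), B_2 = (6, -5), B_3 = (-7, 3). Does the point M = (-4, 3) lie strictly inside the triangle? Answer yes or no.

yes

Barycentric coordinates of M: (4/15, 1/15, 2/3).
The three coordinates are positive, positive, positive; a point is interior exactly when all three are positive.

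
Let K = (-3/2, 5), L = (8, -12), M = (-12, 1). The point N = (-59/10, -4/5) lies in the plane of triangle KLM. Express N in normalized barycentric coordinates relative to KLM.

Signed area of the reference triangle: [KLM] = ½·((-3/2)·(-12−1) + 8·(1−5) + (-12)·(5−(-12))) = ½·(39/2 − 32 − 204) = -433/4.
[NLM] = ½·((-59/10)·(-12−1) + 8·(1−(-4/5)) + (-12)·(-4/5−(-12))) = ½·(767/10 + 72/5 − 672/5) = -433/20, so the K-coordinate is (-433/20)/(-433/4) = 1/5.
[KNM] = ½·((-3/2)·(-4/5−1) + (-59/10)·(1−5) + (-12)·(5−(-4/5))) = ½·(27/10 + 118/5 − 348/5) = -433/20, so the L-coordinate is 1/5.
[KLN] = ½·((-3/2)·(-12−(-4/5)) + 8·(-4/5−5) + (-59/10)·(5−(-12))) = ½·(84/5 − 232/5 − 1003/10) = -1299/20, so the M-coordinate is 3/5.
Check: 1/5 + 1/5 + 3/5 = 1.

(1/5, 1/5, 3/5)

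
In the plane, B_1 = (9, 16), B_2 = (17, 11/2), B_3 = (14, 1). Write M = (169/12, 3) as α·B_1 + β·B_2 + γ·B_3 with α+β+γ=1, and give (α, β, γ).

Signed area of the reference triangle: [B_1B_2B_3] = ½·(9·(11/2−1) + 17·(1−16) + 14·(16−(11/2))) = ½·(81/2 − 255 + 147) = -135/4.
[MB_2B_3] = ½·((169/12)·(11/2−1) + 17·(1−3) + 14·(3−(11/2))) = ½·(507/8 − 34 − 35) = -45/16, so the B_1-coordinate is (-45/16)/(-135/4) = 1/12.
[B_1MB_3] = ½·(9·(3−1) + (169/12)·(1−16) + 14·(16−3)) = ½·(18 − 845/4 + 182) = -45/8, so the B_2-coordinate is 1/6.
[B_1B_2M] = ½·(9·(11/2−3) + 17·(3−16) + (169/12)·(16−(11/2))) = ½·(45/2 − 221 + 1183/8) = -405/16, so the B_3-coordinate is 3/4.
Check: 1/12 + 1/6 + 3/4 = 1.

(1/12, 1/6, 3/4)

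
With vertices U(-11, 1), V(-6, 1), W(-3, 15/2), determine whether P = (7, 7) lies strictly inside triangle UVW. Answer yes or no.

no

Barycentric coordinates of P: (-133/65, 138/65, 12/13).
The three coordinates are negative, positive, positive; a point is interior exactly when all three are positive.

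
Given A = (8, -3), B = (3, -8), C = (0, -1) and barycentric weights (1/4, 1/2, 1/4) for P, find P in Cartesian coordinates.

P = (1/4)·A + (1/2)·B + (1/4)·C.
x-coordinate: (1/4)·8 + (1/2)·3 + (1/4)·0 = 7/2.
y-coordinate: (1/4)·(-3) + (1/2)·(-8) + (1/4)·(-1) = -5.

(7/2, -5)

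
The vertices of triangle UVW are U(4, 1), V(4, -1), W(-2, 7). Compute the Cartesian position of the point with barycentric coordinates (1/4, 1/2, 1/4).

(5/2, 3/2)

P = (1/4)·U + (1/2)·V + (1/4)·W.
x-coordinate: (1/4)·4 + (1/2)·4 + (1/4)·(-2) = 5/2.
y-coordinate: (1/4)·1 + (1/2)·(-1) + (1/4)·7 = 3/2.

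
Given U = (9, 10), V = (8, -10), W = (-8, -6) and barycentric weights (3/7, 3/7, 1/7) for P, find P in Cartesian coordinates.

(43/7, -6/7)

P = (3/7)·U + (3/7)·V + (1/7)·W.
x-coordinate: (3/7)·9 + (3/7)·8 + (1/7)·(-8) = 43/7.
y-coordinate: (3/7)·10 + (3/7)·(-10) + (1/7)·(-6) = -6/7.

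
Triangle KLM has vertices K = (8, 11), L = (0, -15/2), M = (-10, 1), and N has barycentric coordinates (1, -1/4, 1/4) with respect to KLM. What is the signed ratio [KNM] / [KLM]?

-1/4

The signed ratio [KNM]/[KLM] equals the barycentric coordinate of N at vertex L, which is -1/4.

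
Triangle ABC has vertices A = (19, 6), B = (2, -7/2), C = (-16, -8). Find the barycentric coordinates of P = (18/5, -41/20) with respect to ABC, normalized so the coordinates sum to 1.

Signed area of the reference triangle: [ABC] = ½·(19·(-7/2−(-8)) + 2·(-8−6) + (-16)·(6−(-7/2))) = ½·(171/2 − 28 − 152) = -189/4.
[PBC] = ½·((18/5)·(-7/2−(-8)) + 2·(-8−(-41/20)) + (-16)·(-41/20−(-7/2))) = ½·(81/5 − 119/10 − 116/5) = -189/20, so the A-coordinate is (-189/20)/(-189/4) = 1/5.
[APC] = ½·(19·(-41/20−(-8)) + (18/5)·(-8−6) + (-16)·(6−(-41/20))) = ½·(2261/20 − 252/5 − 644/5) = -1323/40, so the B-coordinate is 7/10.
[ABP] = ½·(19·(-7/2−(-41/20)) + 2·(-41/20−6) + (18/5)·(6−(-7/2))) = ½·(-551/20 − 161/10 + 171/5) = -189/40, so the C-coordinate is 1/10.

(1/5, 7/10, 1/10)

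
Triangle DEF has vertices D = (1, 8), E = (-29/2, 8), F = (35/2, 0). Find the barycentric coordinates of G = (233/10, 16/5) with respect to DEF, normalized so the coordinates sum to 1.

(6/5, -4/5, 3/5)

Signed area of the reference triangle: [DEF] = ½·(1·(8−0) + (-29/2)·(0−8) + (35/2)·(8−8)) = ½·(8 + 116 + 0) = 62.
[GEF] = ½·((233/10)·(8−0) + (-29/2)·(0−(16/5)) + (35/2)·(16/5−8)) = ½·(932/5 + 232/5 − 84) = 372/5, so the D-coordinate is (372/5)/62 = 6/5.
[DGF] = ½·(1·(16/5−0) + (233/10)·(0−8) + (35/2)·(8−(16/5))) = ½·(16/5 − 932/5 + 84) = -248/5, so the E-coordinate is -4/5.
[DEG] = ½·(1·(8−(16/5)) + (-29/2)·(16/5−8) + (233/10)·(8−8)) = ½·(24/5 + 348/5 + 0) = 186/5, so the F-coordinate is 3/5.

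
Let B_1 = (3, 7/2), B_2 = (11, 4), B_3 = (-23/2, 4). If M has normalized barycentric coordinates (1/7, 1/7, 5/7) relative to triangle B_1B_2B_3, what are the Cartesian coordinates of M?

(-87/14, 55/14)

M = (1/7)·B_1 + (1/7)·B_2 + (5/7)·B_3.
x-coordinate: (1/7)·3 + (1/7)·11 + (5/7)·(-23/2) = -87/14.
y-coordinate: (1/7)·(7/2) + (1/7)·4 + (5/7)·4 = 55/14.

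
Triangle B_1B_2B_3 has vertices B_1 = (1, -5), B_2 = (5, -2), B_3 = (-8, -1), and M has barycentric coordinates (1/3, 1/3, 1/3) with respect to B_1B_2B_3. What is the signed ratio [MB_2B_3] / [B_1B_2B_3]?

The signed ratio [MB_2B_3]/[B_1B_2B_3] equals the barycentric coordinate of M at vertex B_1, which is 1/3.

1/3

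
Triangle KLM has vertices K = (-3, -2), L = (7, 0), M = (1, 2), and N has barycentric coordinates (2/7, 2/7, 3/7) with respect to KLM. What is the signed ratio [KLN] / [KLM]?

The signed ratio [KLN]/[KLM] equals the barycentric coordinate of N at vertex M, which is 3/7.

3/7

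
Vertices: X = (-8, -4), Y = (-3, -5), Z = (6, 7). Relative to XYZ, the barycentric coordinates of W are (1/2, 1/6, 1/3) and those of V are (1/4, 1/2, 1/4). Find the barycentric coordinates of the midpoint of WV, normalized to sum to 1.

Since both coordinate triples sum to 1, the midpoint's barycentrics are the componentwise average.
(1/2+1/4)/2 = 3/8; similarly 1/3 and 7/24.

(3/8, 1/3, 7/24)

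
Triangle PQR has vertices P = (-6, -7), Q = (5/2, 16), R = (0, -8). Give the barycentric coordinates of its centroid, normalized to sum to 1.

The centroid is the average of the vertices, so each weight is 1/3.

(1/3, 1/3, 1/3)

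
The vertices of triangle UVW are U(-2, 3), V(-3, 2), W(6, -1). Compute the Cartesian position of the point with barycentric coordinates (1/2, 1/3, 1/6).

P = (1/2)·U + (1/3)·V + (1/6)·W.
x-coordinate: (1/2)·(-2) + (1/3)·(-3) + (1/6)·6 = -1.
y-coordinate: (1/2)·3 + (1/3)·2 + (1/6)·(-1) = 2.

(-1, 2)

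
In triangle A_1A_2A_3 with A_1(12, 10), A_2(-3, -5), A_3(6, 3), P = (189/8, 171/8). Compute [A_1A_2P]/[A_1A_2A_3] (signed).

1/4

[A_1A_2A_3] = ½·(12·(-5−3) + (-3)·(3−10) + 6·(10−(-5))) = ½·(-96 + 21 + 90) = 15/2.
[A_1A_2P] = ½·(12·(-5−(171/8)) + (-3)·(171/8−10) + (189/8)·(10−(-5))) = ½·(-633/2 − 273/8 + 2835/8) = 15/8, so the ratio is (15/8)/(15/2) = 1/4.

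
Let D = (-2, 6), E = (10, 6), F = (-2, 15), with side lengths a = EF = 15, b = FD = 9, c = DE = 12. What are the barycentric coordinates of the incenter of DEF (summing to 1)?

(5/12, 1/4, 1/3)

The incenter has barycentric coordinates proportional to the opposite side lengths: (15 : 9 : 12).
Normalizing by 15+9+12 = 36 gives (5/12, 1/4, 1/3).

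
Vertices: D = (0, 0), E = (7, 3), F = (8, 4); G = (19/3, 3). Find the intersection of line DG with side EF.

(38/5, 18/5)

Barycentric coordinates of G with respect to DEF: (1/6, 1/3, 1/2).
On side EF the D-coordinate is zero; dropping G's D-weight 1/6 and renormalizing the remaining 1/3 : 1/2 gives weights 2/5, 3/5 on E, F.
H = (2/5)·(7, 3) + (3/5)·(8, 4) = (38/5, 18/5).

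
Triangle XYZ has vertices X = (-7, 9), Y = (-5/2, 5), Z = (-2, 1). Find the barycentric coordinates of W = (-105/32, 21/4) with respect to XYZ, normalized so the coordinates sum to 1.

Signed area of the reference triangle: [XYZ] = ½·((-7)·(5−1) + (-5/2)·(1−9) + (-2)·(9−5)) = ½·(-28 + 20 − 8) = -8.
[WYZ] = ½·((-105/32)·(5−1) + (-5/2)·(1−(21/4)) + (-2)·(21/4−5)) = ½·(-105/8 + 85/8 − 1/2) = -3/2, so the X-coordinate is (-3/2)/(-8) = 3/16.
[XWZ] = ½·((-7)·(21/4−1) + (-105/32)·(1−9) + (-2)·(9−(21/4))) = ½·(-119/4 + 105/4 − 15/2) = -11/2, so the Y-coordinate is 11/16.
[XYW] = ½·((-7)·(5−(21/4)) + (-5/2)·(21/4−9) + (-105/32)·(9−5)) = ½·(7/4 + 75/8 − 105/8) = -1, so the Z-coordinate is 1/8.

(3/16, 11/16, 1/8)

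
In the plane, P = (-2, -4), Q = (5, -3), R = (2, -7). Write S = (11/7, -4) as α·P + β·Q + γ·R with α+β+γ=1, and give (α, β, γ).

Signed area of the reference triangle: [PQR] = ½·((-2)·(-3−(-7)) + 5·(-7−(-4)) + 2·(-4−(-3))) = ½·(-8 − 15 − 2) = -25/2.
[SQR] = ½·((11/7)·(-3−(-7)) + 5·(-7−(-4)) + 2·(-4−(-3))) = ½·(44/7 − 15 − 2) = -75/14, so the P-coordinate is (-75/14)/(-25/2) = 3/7.
[PSR] = ½·((-2)·(-4−(-7)) + (11/7)·(-7−(-4)) + 2·(-4−(-4))) = ½·(-6 − 33/7 + 0) = -75/14, so the Q-coordinate is 3/7.
[PQS] = ½·((-2)·(-3−(-4)) + 5·(-4−(-4)) + (11/7)·(-4−(-3))) = ½·(-2 + 0 − 11/7) = -25/14, so the R-coordinate is 1/7.

(3/7, 3/7, 1/7)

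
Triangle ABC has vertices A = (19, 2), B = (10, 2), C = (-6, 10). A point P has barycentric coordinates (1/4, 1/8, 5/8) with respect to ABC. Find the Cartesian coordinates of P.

P = (1/4)·A + (1/8)·B + (5/8)·C.
x-coordinate: (1/4)·19 + (1/8)·10 + (5/8)·(-6) = 9/4.
y-coordinate: (1/4)·2 + (1/8)·2 + (5/8)·10 = 7.

(9/4, 7)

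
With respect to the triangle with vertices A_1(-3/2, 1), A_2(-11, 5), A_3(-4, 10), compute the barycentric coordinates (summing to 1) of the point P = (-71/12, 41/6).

(1/6, 1/3, 1/2)

Signed area of the reference triangle: [A_1A_2A_3] = ½·((-3/2)·(5−10) + (-11)·(10−1) + (-4)·(1−5)) = ½·(15/2 − 99 + 16) = -151/4.
[PA_2A_3] = ½·((-71/12)·(5−10) + (-11)·(10−(41/6)) + (-4)·(41/6−5)) = ½·(355/12 − 209/6 − 22/3) = -151/24, so the A_1-coordinate is (-151/24)/(-151/4) = 1/6.
[A_1PA_3] = ½·((-3/2)·(41/6−10) + (-71/12)·(10−1) + (-4)·(1−(41/6))) = ½·(19/4 − 213/4 + 70/3) = -151/12, so the A_2-coordinate is 1/3.
[A_1A_2P] = ½·((-3/2)·(5−(41/6)) + (-11)·(41/6−1) + (-71/12)·(1−5)) = ½·(11/4 − 385/6 + 71/3) = -151/8, so the A_3-coordinate is 1/2.
Check: 1/6 + 1/3 + 1/2 = 1.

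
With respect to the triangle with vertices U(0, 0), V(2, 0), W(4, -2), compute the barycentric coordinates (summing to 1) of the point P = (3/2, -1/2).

Signed area of the reference triangle: [UVW] = ½·(0·(0−(-2)) + 2·(-2−0) + 4·(0−0)) = ½·(0 − 4 + 0) = -2.
[PVW] = ½·((3/2)·(0−(-2)) + 2·(-2−(-1/2)) + 4·(-1/2−0)) = ½·(3 − 3 − 2) = -1, so the U-coordinate is (-1)/(-2) = 1/2.
[UPW] = ½·(0·(-1/2−(-2)) + (3/2)·(-2−0) + 4·(0−(-1/2))) = ½·(0 − 3 + 2) = -1/2, so the V-coordinate is 1/4.
[UVP] = ½·(0·(0−(-1/2)) + 2·(-1/2−0) + (3/2)·(0−0)) = ½·(0 − 1 + 0) = -1/2, so the W-coordinate is 1/4.
Check: 1/2 + 1/4 + 1/4 = 1.

(1/2, 1/4, 1/4)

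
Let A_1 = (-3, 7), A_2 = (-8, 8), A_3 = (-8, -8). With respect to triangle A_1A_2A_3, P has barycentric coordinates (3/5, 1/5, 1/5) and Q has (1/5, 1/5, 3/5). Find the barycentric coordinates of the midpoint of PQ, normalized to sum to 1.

(2/5, 1/5, 2/5)

Since both coordinate triples sum to 1, the midpoint's barycentrics are the componentwise average.
(3/5+1/5)/2 = 2/5; similarly 1/5 and 2/5.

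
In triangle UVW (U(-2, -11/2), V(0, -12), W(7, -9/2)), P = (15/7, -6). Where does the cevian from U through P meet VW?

Barycentric coordinates of P with respect to UVW: (3/7, 1/7, 3/7).
On side VW the U-coordinate is zero; dropping P's U-weight 3/7 and renormalizing the remaining 1/7 : 3/7 gives weights 1/4, 3/4 on V, W.
Q = (1/4)·(0, -12) + (3/4)·(7, -9/2) = (21/4, -51/8).

(21/4, -51/8)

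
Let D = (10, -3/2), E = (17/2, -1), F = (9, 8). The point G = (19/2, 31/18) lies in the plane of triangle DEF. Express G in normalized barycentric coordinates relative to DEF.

Signed area of the reference triangle: [DEF] = ½·(10·(-1−8) + (17/2)·(8−(-3/2)) + 9·(-3/2−(-1))) = ½·(-90 + 323/4 − 9/2) = -55/8.
[GEF] = ½·((19/2)·(-1−8) + (17/2)·(8−(31/18)) + 9·(31/18−(-1))) = ½·(-171/2 + 1921/36 + 49/2) = -275/72, so the D-coordinate is (-275/72)/(-55/8) = 5/9.
[DGF] = ½·(10·(31/18−8) + (19/2)·(8−(-3/2)) + 9·(-3/2−(31/18))) = ½·(-565/9 + 361/4 − 29) = -55/72, so the E-coordinate is 1/9.
[DEG] = ½·(10·(-1−(31/18)) + (17/2)·(31/18−(-3/2)) + (19/2)·(-3/2−(-1))) = ½·(-245/9 + 493/18 − 19/4) = -55/24, so the F-coordinate is 1/3.

(5/9, 1/9, 1/3)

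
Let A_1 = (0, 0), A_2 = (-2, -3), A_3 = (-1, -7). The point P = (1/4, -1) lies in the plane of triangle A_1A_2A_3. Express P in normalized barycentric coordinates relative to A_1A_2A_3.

(1, -1/4, 1/4)

Signed area of the reference triangle: [A_1A_2A_3] = ½·(0·(-3−(-7)) + (-2)·(-7−0) + (-1)·(0−(-3))) = ½·(0 + 14 − 3) = 11/2.
[PA_2A_3] = ½·((1/4)·(-3−(-7)) + (-2)·(-7−(-1)) + (-1)·(-1−(-3))) = ½·(1 + 12 − 2) = 11/2, so the A_1-coordinate is (11/2)/(11/2) = 1.
[A_1PA_3] = ½·(0·(-1−(-7)) + (1/4)·(-7−0) + (-1)·(0−(-1))) = ½·(0 − 7/4 − 1) = -11/8, so the A_2-coordinate is -1/4.
[A_1A_2P] = ½·(0·(-3−(-1)) + (-2)·(-1−0) + (1/4)·(0−(-3))) = ½·(0 + 2 + 3/4) = 11/8, so the A_3-coordinate is 1/4.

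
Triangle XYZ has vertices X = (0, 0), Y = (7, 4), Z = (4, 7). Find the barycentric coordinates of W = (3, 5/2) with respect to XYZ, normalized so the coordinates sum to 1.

Signed area of the reference triangle: [XYZ] = ½·(0·(4−7) + 7·(7−0) + 4·(0−4)) = ½·(0 + 49 − 16) = 33/2.
[WYZ] = ½·(3·(4−7) + 7·(7−(5/2)) + 4·(5/2−4)) = ½·(-9 + 63/2 − 6) = 33/4, so the X-coordinate is (33/4)/(33/2) = 1/2.
[XWZ] = ½·(0·(5/2−7) + 3·(7−0) + 4·(0−(5/2))) = ½·(0 + 21 − 10) = 11/2, so the Y-coordinate is 1/3.
[XYW] = ½·(0·(4−(5/2)) + 7·(5/2−0) + 3·(0−4)) = ½·(0 + 35/2 − 12) = 11/4, so the Z-coordinate is 1/6.

(1/2, 1/3, 1/6)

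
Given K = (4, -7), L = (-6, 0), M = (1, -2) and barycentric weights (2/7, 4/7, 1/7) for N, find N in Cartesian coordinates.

(-15/7, -16/7)

N = (2/7)·K + (4/7)·L + (1/7)·M.
x-coordinate: (2/7)·4 + (4/7)·(-6) + (1/7)·1 = -15/7.
y-coordinate: (2/7)·(-7) + (4/7)·0 + (1/7)·(-2) = -16/7.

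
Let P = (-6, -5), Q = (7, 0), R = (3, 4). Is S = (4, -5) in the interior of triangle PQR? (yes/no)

no

Barycentric coordinates of S: (4/9, 5/4, -25/36).
The three coordinates are positive, positive, negative; a point is interior exactly when all three are positive.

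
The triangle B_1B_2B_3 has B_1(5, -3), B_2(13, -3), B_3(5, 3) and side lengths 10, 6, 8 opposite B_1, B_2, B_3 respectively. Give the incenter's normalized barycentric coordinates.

The incenter has barycentric coordinates proportional to the opposite side lengths: (10 : 6 : 8).
Normalizing by 10+6+8 = 24 gives (5/12, 1/4, 1/3).

(5/12, 1/4, 1/3)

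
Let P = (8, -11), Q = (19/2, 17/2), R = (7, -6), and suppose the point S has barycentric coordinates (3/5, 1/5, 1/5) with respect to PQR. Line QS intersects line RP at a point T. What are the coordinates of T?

(31/4, -39/4)

Line QS meets RP where the Q-coordinate vanishes; zeroing S's Q-weight and renormalizing leaves R, P-weights 1/5 : 3/5 → (1/4, 3/4).
So T = (1/4)·R + (3/4)·P = (31/4, -39/4).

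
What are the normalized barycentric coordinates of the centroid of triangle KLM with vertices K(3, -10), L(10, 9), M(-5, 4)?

The centroid is the average of the vertices, so each weight is 1/3.

(1/3, 1/3, 1/3)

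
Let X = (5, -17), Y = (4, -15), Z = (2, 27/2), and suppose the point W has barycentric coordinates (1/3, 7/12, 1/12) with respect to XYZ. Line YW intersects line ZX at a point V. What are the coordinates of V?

Line YW meets ZX where the Y-coordinate vanishes; zeroing W's Y-weight and renormalizing leaves Z, X-weights 1/12 : 1/3 → (1/5, 4/5).
So V = (1/5)·Z + (4/5)·X = (22/5, -109/10).

(22/5, -109/10)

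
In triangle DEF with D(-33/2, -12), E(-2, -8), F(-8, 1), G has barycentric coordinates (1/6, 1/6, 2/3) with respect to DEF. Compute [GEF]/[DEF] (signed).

1/6

The signed ratio [GEF]/[DEF] equals the barycentric coordinate of G at vertex D, which is 1/6.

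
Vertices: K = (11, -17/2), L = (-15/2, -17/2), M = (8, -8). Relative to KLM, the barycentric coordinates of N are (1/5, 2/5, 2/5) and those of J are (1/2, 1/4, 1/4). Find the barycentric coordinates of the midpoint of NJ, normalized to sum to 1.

(7/20, 13/40, 13/40)

Since both coordinate triples sum to 1, the midpoint's barycentrics are the componentwise average.
(1/5+1/2)/2 = 7/20; similarly 13/40 and 13/40.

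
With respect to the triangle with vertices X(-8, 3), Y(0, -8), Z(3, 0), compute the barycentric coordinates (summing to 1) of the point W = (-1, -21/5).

(1/5, 3/5, 1/5)

Signed area of the reference triangle: [XYZ] = ½·((-8)·(-8−0) + 0·(0−3) + 3·(3−(-8))) = ½·(64 + 0 + 33) = 97/2.
[WYZ] = ½·((-1)·(-8−0) + 0·(0−(-21/5)) + 3·(-21/5−(-8))) = ½·(8 + 0 + 57/5) = 97/10, so the X-coordinate is (97/10)/(97/2) = 1/5.
[XWZ] = ½·((-8)·(-21/5−0) + (-1)·(0−3) + 3·(3−(-21/5))) = ½·(168/5 + 3 + 108/5) = 291/10, so the Y-coordinate is 3/5.
[XYW] = ½·((-8)·(-8−(-21/5)) + 0·(-21/5−3) + (-1)·(3−(-8))) = ½·(152/5 + 0 − 11) = 97/10, so the Z-coordinate is 1/5.
Check: 1/5 + 3/5 + 1/5 = 1.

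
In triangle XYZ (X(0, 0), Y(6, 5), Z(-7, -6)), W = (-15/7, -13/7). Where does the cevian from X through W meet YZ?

(-15/4, -13/4)

Barycentric coordinates of W with respect to XYZ: (3/7, 1/7, 3/7).
On side YZ the X-coordinate is zero; dropping W's X-weight 3/7 and renormalizing the remaining 1/7 : 3/7 gives weights 1/4, 3/4 on Y, Z.
V = (1/4)·(6, 5) + (3/4)·(-7, -6) = (-15/4, -13/4).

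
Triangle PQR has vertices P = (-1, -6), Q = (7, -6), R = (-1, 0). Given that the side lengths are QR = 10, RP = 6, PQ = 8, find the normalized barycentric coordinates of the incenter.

The incenter has barycentric coordinates proportional to the opposite side lengths: (10 : 6 : 8).
Normalizing by 10+6+8 = 24 gives (5/12, 1/4, 1/3).

(5/12, 1/4, 1/3)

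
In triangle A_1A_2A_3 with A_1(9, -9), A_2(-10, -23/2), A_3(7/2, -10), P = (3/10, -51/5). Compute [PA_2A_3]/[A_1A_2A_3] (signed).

2/5

[A_1A_2A_3] = ½·(9·(-23/2−(-10)) + (-10)·(-10−(-9)) + (7/2)·(-9−(-23/2))) = ½·(-27/2 + 10 + 35/4) = 21/8.
[PA_2A_3] = ½·((3/10)·(-23/2−(-10)) + (-10)·(-10−(-51/5)) + (7/2)·(-51/5−(-23/2))) = ½·(-9/20 − 2 + 91/20) = 21/20, so the ratio is (21/20)/(21/8) = 2/5.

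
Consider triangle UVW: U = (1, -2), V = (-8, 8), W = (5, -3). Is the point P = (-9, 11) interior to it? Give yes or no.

Barycentric coordinates of P: (-28/31, 42/31, 17/31).
The three coordinates are negative, positive, positive; a point is interior exactly when all three are positive.

no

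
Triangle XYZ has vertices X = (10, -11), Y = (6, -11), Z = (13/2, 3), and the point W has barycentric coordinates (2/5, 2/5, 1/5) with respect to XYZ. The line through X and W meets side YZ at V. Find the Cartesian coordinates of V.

Line XW meets YZ where the X-coordinate vanishes; zeroing W's X-weight and renormalizing leaves Y, Z-weights 2/5 : 1/5 → (2/3, 1/3).
So V = (2/3)·Y + (1/3)·Z = (37/6, -19/3).

(37/6, -19/3)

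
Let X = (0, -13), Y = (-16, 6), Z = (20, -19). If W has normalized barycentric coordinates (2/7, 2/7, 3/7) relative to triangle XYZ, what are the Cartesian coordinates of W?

W = (2/7)·X + (2/7)·Y + (3/7)·Z.
x-coordinate: (2/7)·0 + (2/7)·(-16) + (3/7)·20 = 4.
y-coordinate: (2/7)·(-13) + (2/7)·6 + (3/7)·(-19) = -71/7.

(4, -71/7)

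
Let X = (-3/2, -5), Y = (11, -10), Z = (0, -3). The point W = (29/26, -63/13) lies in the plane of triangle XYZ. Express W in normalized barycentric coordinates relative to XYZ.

(5/13, 2/13, 6/13)

Signed area of the reference triangle: [XYZ] = ½·((-3/2)·(-10−(-3)) + 11·(-3−(-5)) + 0·(-5−(-10))) = ½·(21/2 + 22 + 0) = 65/4.
[WYZ] = ½·((29/26)·(-10−(-3)) + 11·(-3−(-63/13)) + 0·(-63/13−(-10))) = ½·(-203/26 + 264/13 + 0) = 25/4, so the X-coordinate is (25/4)/(65/4) = 5/13.
[XWZ] = ½·((-3/2)·(-63/13−(-3)) + (29/26)·(-3−(-5)) + 0·(-5−(-63/13))) = ½·(36/13 + 29/13 + 0) = 5/2, so the Y-coordinate is 2/13.
[XYW] = ½·((-3/2)·(-10−(-63/13)) + 11·(-63/13−(-5)) + (29/26)·(-5−(-10))) = ½·(201/26 + 22/13 + 145/26) = 15/2, so the Z-coordinate is 6/13.
Check: 5/13 + 2/13 + 6/13 = 1.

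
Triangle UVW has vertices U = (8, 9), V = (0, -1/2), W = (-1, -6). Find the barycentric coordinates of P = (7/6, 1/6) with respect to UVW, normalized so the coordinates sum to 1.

(1/6, 2/3, 1/6)

Signed area of the reference triangle: [UVW] = ½·(8·(-1/2−(-6)) + 0·(-6−9) + (-1)·(9−(-1/2))) = ½·(44 + 0 − 19/2) = 69/4.
[PVW] = ½·((7/6)·(-1/2−(-6)) + 0·(-6−(1/6)) + (-1)·(1/6−(-1/2))) = ½·(77/12 + 0 − 2/3) = 23/8, so the U-coordinate is (23/8)/(69/4) = 1/6.
[UPW] = ½·(8·(1/6−(-6)) + (7/6)·(-6−9) + (-1)·(9−(1/6))) = ½·(148/3 − 35/2 − 53/6) = 23/2, so the V-coordinate is 2/3.
[UVP] = ½·(8·(-1/2−(1/6)) + 0·(1/6−9) + (7/6)·(9−(-1/2))) = ½·(-16/3 + 0 + 133/12) = 23/8, so the W-coordinate is 1/6.
Check: 1/6 + 2/3 + 1/6 = 1.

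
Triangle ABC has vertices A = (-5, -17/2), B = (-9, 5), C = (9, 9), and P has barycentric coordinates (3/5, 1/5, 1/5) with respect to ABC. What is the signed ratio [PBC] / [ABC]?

The signed ratio [PBC]/[ABC] equals the barycentric coordinate of P at vertex A, which is 3/5.

3/5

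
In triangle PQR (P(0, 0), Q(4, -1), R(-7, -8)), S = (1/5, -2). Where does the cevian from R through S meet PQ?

Barycentric coordinates of S with respect to PQR: (2/5, 2/5, 1/5).
On side PQ the R-coordinate is zero; dropping S's R-weight 1/5 and renormalizing the remaining 2/5 : 2/5 gives weights 1/2, 1/2 on P, Q.
T = (1/2)·(0, 0) + (1/2)·(4, -1) = (2, -1/2).

(2, -1/2)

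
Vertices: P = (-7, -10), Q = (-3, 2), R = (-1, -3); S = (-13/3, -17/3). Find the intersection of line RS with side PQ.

(-6, -7)

Barycentric coordinates of S with respect to PQR: (1/2, 1/6, 1/3).
On side PQ the R-coordinate is zero; dropping S's R-weight 1/3 and renormalizing the remaining 1/2 : 1/6 gives weights 3/4, 1/4 on P, Q.
T = (3/4)·(-7, -10) + (1/4)·(-3, 2) = (-6, -7).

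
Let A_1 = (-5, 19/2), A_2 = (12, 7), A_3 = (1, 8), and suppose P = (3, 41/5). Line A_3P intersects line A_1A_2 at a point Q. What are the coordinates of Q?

Barycentric coordinates of P with respect to A_1A_2A_3: (2/5, 2/5, 1/5).
On side A_1A_2 the A_3-coordinate is zero; dropping P's A_3-weight 1/5 and renormalizing the remaining 2/5 : 2/5 gives weights 1/2, 1/2 on A_1, A_2.
Q = (1/2)·(-5, 19/2) + (1/2)·(12, 7) = (7/2, 33/4).

(7/2, 33/4)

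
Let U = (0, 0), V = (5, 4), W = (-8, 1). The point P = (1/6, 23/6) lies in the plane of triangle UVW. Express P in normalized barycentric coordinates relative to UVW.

(-1/3, 5/6, 1/2)

Signed area of the reference triangle: [UVW] = ½·(0·(4−1) + 5·(1−0) + (-8)·(0−4)) = ½·(0 + 5 + 32) = 37/2.
[PVW] = ½·((1/6)·(4−1) + 5·(1−(23/6)) + (-8)·(23/6−4)) = ½·(1/2 − 85/6 + 4/3) = -37/6, so the U-coordinate is (-37/6)/(37/2) = -1/3.
[UPW] = ½·(0·(23/6−1) + (1/6)·(1−0) + (-8)·(0−(23/6))) = ½·(0 + 1/6 + 92/3) = 185/12, so the V-coordinate is 5/6.
[UVP] = ½·(0·(4−(23/6)) + 5·(23/6−0) + (1/6)·(0−4)) = ½·(0 + 115/6 − 2/3) = 37/4, so the W-coordinate is 1/2.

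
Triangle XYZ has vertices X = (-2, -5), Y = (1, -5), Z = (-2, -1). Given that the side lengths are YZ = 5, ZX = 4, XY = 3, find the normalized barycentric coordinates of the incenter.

The incenter has barycentric coordinates proportional to the opposite side lengths: (5 : 4 : 3).
Normalizing by 5+4+3 = 12 gives (5/12, 1/3, 1/4).

(5/12, 1/3, 1/4)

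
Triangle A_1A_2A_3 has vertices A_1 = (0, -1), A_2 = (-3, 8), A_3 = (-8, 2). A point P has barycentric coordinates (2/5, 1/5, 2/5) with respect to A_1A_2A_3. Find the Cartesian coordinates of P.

P = (2/5)·A_1 + (1/5)·A_2 + (2/5)·A_3.
x-coordinate: (2/5)·0 + (1/5)·(-3) + (2/5)·(-8) = -19/5.
y-coordinate: (2/5)·(-1) + (1/5)·8 + (2/5)·2 = 2.

(-19/5, 2)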